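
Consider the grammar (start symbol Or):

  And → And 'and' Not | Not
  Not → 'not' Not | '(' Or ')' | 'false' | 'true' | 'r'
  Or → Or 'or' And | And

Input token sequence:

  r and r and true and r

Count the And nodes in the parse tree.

[Or [And [And [And [And [Not r]] and [Not r]] and [Not true]] and [Not r]]]

4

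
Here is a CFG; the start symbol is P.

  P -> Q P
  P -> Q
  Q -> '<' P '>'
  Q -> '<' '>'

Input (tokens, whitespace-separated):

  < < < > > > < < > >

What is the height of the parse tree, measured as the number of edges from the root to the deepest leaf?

6

[P [Q < [P [Q < [P [Q < >]] >]] >] [P [Q < [P [Q < >]] >]]]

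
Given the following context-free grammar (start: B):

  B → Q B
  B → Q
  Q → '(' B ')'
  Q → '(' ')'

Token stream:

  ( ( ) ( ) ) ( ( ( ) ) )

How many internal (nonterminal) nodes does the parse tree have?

12

[B [Q ( [B [Q ( )] [B [Q ( )]]] )] [B [Q ( [B [Q ( [B [Q ( )]] )]] )]]]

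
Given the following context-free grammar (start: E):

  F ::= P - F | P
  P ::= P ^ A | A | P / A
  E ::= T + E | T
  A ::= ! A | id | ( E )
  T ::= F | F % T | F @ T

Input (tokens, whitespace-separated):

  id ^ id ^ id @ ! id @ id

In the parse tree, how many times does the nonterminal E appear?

[E [T [F [P [P [P [A id]] ^ [A id]] ^ [A id]]] @ [T [F [P [A ! [A id]]]] @ [T [F [P [A id]]]]]]]

1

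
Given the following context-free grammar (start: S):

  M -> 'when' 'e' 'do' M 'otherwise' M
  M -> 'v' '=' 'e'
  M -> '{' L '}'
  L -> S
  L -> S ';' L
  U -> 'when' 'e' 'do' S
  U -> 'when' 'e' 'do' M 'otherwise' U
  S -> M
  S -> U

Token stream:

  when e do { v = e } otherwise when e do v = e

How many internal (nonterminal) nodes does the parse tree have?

9

[S [U when e do [M { [L [S [M v = e]]] }] otherwise [U when e do [S [M v = e]]]]]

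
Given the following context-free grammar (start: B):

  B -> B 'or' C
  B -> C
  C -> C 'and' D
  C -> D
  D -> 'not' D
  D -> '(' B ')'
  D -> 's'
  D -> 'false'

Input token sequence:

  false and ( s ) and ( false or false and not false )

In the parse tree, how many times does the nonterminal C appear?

7

[B [C [C [C [D false]] and [D ( [B [C [D s]]] )]] and [D ( [B [B [C [D false]]] or [C [C [D false]] and [D not [D false]]]] )]]]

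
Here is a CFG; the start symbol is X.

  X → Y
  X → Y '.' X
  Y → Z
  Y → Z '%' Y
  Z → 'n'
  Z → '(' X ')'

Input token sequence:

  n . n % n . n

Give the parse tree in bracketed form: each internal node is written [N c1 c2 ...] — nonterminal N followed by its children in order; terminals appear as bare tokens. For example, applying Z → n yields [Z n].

[X [Y [Z n]] . [X [Y [Z n] % [Y [Z n]]] . [X [Y [Z n]]]]]

X
Y . X
Z . X
n . X
n . Y . X
n . Z % Y . X
n . n % Y . X
n . n % Z . X
n . n % n . X
n . n % n . Y
n . n % n . Z
n . n % n . n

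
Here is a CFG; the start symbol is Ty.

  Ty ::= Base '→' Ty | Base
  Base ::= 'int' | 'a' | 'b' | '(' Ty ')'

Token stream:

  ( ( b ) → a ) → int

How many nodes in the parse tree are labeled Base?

5

[Ty [Base ( [Ty [Base ( [Ty [Base b]] )] → [Ty [Base a]]] )] → [Ty [Base int]]]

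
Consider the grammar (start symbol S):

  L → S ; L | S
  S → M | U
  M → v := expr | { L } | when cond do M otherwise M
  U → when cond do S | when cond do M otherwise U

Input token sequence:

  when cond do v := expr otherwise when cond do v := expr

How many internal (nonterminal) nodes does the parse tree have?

[S [U when cond do [M v := expr] otherwise [U when cond do [S [M v := expr]]]]]

6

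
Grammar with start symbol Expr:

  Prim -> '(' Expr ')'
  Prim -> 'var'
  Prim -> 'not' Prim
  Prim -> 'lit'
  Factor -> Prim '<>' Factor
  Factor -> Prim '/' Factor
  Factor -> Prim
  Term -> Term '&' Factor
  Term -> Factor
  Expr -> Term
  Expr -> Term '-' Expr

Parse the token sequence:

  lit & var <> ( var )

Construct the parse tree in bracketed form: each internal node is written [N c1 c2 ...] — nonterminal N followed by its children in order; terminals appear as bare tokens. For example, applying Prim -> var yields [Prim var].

[Expr [Term [Term [Factor [Prim lit]]] & [Factor [Prim var] <> [Factor [Prim ( [Expr [Term [Factor [Prim var]]]] )]]]]]

Expr
Term
Term & Factor
Factor & Factor
Prim & Factor
lit & Factor
lit & Prim <> Factor
lit & var <> Factor
lit & var <> Prim
lit & var <> ( Expr )
lit & var <> ( Term )
lit & var <> ( Factor )
lit & var <> ( Prim )
lit & var <> ( var )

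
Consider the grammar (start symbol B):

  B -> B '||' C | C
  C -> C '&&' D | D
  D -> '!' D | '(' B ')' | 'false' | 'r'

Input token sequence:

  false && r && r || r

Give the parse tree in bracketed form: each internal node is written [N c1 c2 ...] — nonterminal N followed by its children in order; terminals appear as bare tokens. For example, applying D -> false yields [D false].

[B [B [C [C [C [D false]] && [D r]] && [D r]]] || [C [D r]]]

B
B || C
C || C
C && D || C
C && D && D || C
D && D && D || C
false && D && D || C
false && r && D || C
false && r && r || C
false && r && r || D
false && r && r || r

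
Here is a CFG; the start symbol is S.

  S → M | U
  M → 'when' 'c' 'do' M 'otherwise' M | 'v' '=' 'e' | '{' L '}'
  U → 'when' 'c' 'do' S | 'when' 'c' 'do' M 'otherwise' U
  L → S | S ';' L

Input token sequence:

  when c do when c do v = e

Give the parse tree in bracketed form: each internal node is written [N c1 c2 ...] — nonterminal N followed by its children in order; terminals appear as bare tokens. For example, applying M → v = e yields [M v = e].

S
U
when c do S
when c do U
when c do when c do S
when c do when c do M
when c do when c do v = e

[S [U when c do [S [U when c do [S [M v = e]]]]]]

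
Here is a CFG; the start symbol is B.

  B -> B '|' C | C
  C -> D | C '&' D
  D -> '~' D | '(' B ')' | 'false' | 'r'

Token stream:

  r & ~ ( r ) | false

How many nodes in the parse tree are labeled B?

3

[B [B [C [C [D r]] & [D ~ [D ( [B [C [D r]]] )]]]] | [C [D false]]]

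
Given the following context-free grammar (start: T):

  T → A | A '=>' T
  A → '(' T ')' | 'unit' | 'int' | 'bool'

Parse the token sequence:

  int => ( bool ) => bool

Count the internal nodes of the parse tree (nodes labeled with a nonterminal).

8

[T [A int] => [T [A ( [T [A bool]] )] => [T [A bool]]]]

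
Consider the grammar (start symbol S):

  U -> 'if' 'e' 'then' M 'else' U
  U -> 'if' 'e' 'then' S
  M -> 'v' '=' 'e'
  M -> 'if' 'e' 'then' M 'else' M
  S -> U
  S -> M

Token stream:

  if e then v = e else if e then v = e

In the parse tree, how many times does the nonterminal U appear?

[S [U if e then [M v = e] else [U if e then [S [M v = e]]]]]

2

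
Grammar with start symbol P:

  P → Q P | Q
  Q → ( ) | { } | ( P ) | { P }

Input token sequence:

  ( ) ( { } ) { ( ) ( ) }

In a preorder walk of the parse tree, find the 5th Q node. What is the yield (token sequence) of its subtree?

[P [Q ( )] [P [Q ( [P [Q { }]] )] [P [Q { [P [Q ( )] [P [Q ( )]]] }]]]]

( )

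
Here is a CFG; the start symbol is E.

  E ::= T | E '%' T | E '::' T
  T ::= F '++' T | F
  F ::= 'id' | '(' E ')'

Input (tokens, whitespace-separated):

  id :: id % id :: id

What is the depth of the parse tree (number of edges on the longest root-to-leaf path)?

[E [E [E [E [T [F id]]] :: [T [F id]]] % [T [F id]]] :: [T [F id]]]

6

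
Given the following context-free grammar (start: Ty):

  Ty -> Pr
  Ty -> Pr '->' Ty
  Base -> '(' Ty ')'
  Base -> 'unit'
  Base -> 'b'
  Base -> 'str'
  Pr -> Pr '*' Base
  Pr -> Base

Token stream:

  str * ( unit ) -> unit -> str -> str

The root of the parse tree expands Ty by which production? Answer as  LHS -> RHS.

[Ty [Pr [Pr [Base str]] * [Base ( [Ty [Pr [Base unit]]] )]] -> [Ty [Pr [Base unit]] -> [Ty [Pr [Base str]] -> [Ty [Pr [Base str]]]]]]

Ty -> Pr '->' Ty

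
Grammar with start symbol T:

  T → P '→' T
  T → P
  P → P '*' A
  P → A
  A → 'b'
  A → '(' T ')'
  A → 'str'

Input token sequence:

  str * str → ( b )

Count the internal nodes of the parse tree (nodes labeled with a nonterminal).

11

[T [P [P [A str]] * [A str]] → [T [P [A ( [T [P [A b]]] )]]]]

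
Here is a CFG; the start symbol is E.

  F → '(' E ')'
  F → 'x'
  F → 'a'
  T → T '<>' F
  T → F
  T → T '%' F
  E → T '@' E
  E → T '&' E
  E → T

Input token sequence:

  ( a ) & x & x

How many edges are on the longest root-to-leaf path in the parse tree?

[E [T [F ( [E [T [F a]]] )]] & [E [T [F x]] & [E [T [F x]]]]]

6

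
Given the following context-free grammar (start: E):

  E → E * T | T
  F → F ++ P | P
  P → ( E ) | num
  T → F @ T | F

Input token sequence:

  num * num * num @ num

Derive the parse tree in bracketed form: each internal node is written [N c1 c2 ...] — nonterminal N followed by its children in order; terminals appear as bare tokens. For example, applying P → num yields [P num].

E
E * T
E * T * T
T * T * T
F * T * T
P * T * T
num * T * T
num * F * T
num * P * T
num * num * T
num * num * F @ T
num * num * P @ T
num * num * num @ T
num * num * num @ F
num * num * num @ P
num * num * num @ num

[E [E [E [T [F [P num]]]] * [T [F [P num]]]] * [T [F [P num]] @ [T [F [P num]]]]]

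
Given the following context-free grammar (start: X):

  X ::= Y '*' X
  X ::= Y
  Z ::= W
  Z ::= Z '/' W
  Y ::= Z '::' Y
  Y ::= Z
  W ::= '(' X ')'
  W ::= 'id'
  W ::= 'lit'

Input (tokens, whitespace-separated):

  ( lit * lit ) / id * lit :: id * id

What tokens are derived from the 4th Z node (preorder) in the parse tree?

lit

[X [Y [Z [Z [W ( [X [Y [Z [W lit]]] * [X [Y [Z [W lit]]]]] )]] / [W id]]] * [X [Y [Z [W lit]] :: [Y [Z [W id]]]] * [X [Y [Z [W id]]]]]]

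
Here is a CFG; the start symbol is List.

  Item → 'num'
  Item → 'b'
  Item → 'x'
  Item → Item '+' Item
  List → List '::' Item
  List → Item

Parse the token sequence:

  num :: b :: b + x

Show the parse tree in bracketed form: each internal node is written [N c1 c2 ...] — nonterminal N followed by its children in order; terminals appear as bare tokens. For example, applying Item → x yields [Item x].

[List [List [List [Item num]] :: [Item b]] :: [Item [Item b] + [Item x]]]

List
List :: Item
List :: Item :: Item
Item :: Item :: Item
num :: Item :: Item
num :: b :: Item
num :: b :: Item + Item
num :: b :: b + Item
num :: b :: b + x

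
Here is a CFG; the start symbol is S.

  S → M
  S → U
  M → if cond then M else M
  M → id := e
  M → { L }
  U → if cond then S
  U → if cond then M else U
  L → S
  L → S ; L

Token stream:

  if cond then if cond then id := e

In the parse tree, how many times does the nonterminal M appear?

1

[S [U if cond then [S [U if cond then [S [M id := e]]]]]]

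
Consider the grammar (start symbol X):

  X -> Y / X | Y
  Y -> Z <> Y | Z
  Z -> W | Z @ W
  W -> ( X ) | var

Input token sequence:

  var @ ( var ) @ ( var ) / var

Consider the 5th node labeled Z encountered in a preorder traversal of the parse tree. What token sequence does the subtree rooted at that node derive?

[X [Y [Z [Z [Z [W var]] @ [W ( [X [Y [Z [W var]]]] )]] @ [W ( [X [Y [Z [W var]]]] )]]] / [X [Y [Z [W var]]]]]

var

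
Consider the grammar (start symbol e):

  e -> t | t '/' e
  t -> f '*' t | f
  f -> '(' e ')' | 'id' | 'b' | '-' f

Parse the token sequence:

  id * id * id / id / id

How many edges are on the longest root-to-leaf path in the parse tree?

5

[e [t [f id] * [t [f id] * [t [f id]]]] / [e [t [f id]] / [e [t [f id]]]]]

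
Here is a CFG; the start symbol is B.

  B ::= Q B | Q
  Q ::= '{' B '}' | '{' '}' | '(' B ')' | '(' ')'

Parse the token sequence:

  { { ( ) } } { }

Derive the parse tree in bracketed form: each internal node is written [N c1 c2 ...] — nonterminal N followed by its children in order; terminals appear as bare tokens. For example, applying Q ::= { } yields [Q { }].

[B [Q { [B [Q { [B [Q ( )]] }]] }] [B [Q { }]]]

B
Q B
{ B } B
{ Q } B
{ { B } } B
{ { Q } } B
{ { ( ) } } B
{ { ( ) } } Q
{ { ( ) } } { }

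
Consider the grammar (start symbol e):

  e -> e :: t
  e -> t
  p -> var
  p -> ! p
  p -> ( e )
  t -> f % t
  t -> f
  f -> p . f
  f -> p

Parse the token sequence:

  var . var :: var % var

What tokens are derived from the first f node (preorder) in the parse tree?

var . var

[e [e [t [f [p var] . [f [p var]]]]] :: [t [f [p var]] % [t [f [p var]]]]]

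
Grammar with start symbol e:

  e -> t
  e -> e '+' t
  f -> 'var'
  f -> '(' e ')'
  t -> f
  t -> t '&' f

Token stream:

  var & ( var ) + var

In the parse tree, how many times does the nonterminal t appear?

4

[e [e [t [t [f var]] & [f ( [e [t [f var]]] )]]] + [t [f var]]]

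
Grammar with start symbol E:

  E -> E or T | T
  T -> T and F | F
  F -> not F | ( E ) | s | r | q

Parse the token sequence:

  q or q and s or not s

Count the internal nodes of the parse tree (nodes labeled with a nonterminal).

[E [E [E [T [F q]]] or [T [T [F q]] and [F s]]] or [T [F not [F s]]]]

12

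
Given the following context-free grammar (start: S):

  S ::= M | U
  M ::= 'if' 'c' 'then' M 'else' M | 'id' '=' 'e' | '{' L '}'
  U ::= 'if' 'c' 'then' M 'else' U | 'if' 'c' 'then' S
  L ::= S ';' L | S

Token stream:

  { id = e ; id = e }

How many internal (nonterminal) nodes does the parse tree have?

8

[S [M { [L [S [M id = e]] ; [L [S [M id = e]]]] }]]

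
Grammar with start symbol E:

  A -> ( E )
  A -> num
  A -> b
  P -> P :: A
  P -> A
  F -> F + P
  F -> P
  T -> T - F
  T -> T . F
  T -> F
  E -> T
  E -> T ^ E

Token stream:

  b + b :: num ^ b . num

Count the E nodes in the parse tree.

[E [T [F [F [P [A b]]] + [P [P [A b]] :: [A num]]]] ^ [E [T [T [F [P [A b]]]] . [F [P [A num]]]]]]

2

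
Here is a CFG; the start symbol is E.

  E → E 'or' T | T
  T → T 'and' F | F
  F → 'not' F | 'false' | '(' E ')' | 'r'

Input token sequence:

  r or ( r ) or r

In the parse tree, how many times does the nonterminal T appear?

[E [E [E [T [F r]]] or [T [F ( [E [T [F r]]] )]]] or [T [F r]]]

4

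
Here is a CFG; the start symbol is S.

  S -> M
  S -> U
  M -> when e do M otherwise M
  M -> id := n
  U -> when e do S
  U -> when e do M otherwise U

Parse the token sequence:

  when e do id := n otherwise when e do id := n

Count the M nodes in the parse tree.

2

[S [U when e do [M id := n] otherwise [U when e do [S [M id := n]]]]]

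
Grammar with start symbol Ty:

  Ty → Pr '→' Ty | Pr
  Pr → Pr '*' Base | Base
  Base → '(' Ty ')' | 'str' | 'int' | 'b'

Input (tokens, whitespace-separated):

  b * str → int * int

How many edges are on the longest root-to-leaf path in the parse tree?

[Ty [Pr [Pr [Base b]] * [Base str]] → [Ty [Pr [Pr [Base int]] * [Base int]]]]

5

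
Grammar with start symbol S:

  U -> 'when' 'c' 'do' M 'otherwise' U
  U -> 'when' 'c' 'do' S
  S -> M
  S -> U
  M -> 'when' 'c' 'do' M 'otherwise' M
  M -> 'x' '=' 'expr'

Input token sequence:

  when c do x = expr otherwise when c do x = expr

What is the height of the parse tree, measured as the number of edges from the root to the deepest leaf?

[S [U when c do [M x = expr] otherwise [U when c do [S [M x = expr]]]]]

5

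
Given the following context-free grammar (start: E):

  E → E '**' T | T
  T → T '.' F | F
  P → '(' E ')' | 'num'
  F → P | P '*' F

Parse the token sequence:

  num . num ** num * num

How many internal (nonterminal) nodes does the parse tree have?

13

[E [E [T [T [F [P num]]] . [F [P num]]]] ** [T [F [P num] * [F [P num]]]]]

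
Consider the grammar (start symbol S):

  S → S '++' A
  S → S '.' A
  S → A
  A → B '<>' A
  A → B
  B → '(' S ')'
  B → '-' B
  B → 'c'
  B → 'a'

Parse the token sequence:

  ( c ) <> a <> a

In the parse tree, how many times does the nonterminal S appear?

2

[S [A [B ( [S [A [B c]]] )] <> [A [B a] <> [A [B a]]]]]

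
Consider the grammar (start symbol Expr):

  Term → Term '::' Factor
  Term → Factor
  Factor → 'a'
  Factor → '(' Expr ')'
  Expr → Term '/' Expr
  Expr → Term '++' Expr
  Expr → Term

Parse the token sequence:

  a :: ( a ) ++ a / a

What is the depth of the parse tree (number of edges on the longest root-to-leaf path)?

6

[Expr [Term [Term [Factor a]] :: [Factor ( [Expr [Term [Factor a]]] )]] ++ [Expr [Term [Factor a]] / [Expr [Term [Factor a]]]]]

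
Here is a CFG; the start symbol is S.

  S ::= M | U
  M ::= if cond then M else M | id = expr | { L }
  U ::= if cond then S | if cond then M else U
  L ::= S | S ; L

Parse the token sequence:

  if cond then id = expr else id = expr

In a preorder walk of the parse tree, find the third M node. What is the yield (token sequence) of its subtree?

id = expr

[S [M if cond then [M id = expr] else [M id = expr]]]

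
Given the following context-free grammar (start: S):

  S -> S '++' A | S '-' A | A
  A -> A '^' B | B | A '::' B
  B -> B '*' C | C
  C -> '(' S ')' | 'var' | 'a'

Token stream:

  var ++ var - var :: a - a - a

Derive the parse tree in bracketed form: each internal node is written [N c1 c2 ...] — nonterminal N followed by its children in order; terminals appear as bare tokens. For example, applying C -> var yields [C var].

S
S - A
S - A - A
S - A - A - A
S ++ A - A - A - A
A ++ A - A - A - A
B ++ A - A - A - A
C ++ A - A - A - A
var ++ A - A - A - A
var ++ B - A - A - A
var ++ C - A - A - A
var ++ var - A - A - A
var ++ var - A :: B - A - A
var ++ var - B :: B - A - A
var ++ var - C :: B - A - A
var ++ var - var :: B - A - A
var ++ var - var :: C - A - A
var ++ var - var :: a - A - A
var ++ var - var :: a - B - A
var ++ var - var :: a - C - A
var ++ var - var :: a - a - A
var ++ var - var :: a - a - B
var ++ var - var :: a - a - C
var ++ var - var :: a - a - a

[S [S [S [S [S [A [B [C var]]]] ++ [A [B [C var]]]] - [A [A [B [C var]]] :: [B [C a]]]] - [A [B [C a]]]] - [A [B [C a]]]]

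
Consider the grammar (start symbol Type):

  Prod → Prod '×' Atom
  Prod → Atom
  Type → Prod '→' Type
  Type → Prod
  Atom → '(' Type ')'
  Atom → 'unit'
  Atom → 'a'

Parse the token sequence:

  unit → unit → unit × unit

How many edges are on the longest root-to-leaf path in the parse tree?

6

[Type [Prod [Atom unit]] → [Type [Prod [Atom unit]] → [Type [Prod [Prod [Atom unit]] × [Atom unit]]]]]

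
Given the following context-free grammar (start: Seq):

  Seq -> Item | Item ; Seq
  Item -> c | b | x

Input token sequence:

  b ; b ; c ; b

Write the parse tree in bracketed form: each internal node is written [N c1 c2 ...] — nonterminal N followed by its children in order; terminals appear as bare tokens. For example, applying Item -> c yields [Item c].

Seq
Item ; Seq
b ; Seq
b ; Item ; Seq
b ; b ; Seq
b ; b ; Item ; Seq
b ; b ; c ; Seq
b ; b ; c ; Item
b ; b ; c ; b

[Seq [Item b] ; [Seq [Item b] ; [Seq [Item c] ; [Seq [Item b]]]]]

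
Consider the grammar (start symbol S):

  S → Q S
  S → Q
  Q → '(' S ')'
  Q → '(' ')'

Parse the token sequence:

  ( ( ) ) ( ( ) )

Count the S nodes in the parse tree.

[S [Q ( [S [Q ( )]] )] [S [Q ( [S [Q ( )]] )]]]

4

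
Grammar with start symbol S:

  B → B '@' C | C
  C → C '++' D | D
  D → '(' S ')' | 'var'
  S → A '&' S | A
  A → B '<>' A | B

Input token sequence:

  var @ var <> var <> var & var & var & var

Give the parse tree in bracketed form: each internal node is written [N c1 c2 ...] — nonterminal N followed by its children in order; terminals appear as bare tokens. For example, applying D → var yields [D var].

[S [A [B [B [C [D var]]] @ [C [D var]]] <> [A [B [C [D var]]] <> [A [B [C [D var]]]]]] & [S [A [B [C [D var]]]] & [S [A [B [C [D var]]]] & [S [A [B [C [D var]]]]]]]]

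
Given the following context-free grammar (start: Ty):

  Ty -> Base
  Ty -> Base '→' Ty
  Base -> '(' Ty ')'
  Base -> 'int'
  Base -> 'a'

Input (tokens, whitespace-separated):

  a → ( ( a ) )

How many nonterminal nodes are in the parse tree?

8

[Ty [Base a] → [Ty [Base ( [Ty [Base ( [Ty [Base a]] )]] )]]]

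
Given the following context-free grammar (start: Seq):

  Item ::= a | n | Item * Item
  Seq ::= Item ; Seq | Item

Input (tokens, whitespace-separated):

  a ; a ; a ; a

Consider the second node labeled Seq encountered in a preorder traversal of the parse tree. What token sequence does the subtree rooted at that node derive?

[Seq [Item a] ; [Seq [Item a] ; [Seq [Item a] ; [Seq [Item a]]]]]

a ; a ; a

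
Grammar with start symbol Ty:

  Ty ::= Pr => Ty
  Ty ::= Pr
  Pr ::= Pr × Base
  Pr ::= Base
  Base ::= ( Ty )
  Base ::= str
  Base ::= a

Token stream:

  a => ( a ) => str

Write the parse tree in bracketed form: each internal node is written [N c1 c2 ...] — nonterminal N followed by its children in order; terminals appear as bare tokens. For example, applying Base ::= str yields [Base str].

Ty
Pr => Ty
Base => Ty
a => Ty
a => Pr => Ty
a => Base => Ty
a => ( Ty ) => Ty
a => ( Pr ) => Ty
a => ( Base ) => Ty
a => ( a ) => Ty
a => ( a ) => Pr
a => ( a ) => Base
a => ( a ) => str

[Ty [Pr [Base a]] => [Ty [Pr [Base ( [Ty [Pr [Base a]]] )]] => [Ty [Pr [Base str]]]]]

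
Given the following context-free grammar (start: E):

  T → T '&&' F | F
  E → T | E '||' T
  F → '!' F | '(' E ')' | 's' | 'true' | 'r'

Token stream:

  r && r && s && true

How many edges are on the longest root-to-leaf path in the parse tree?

6

[E [T [T [T [T [F r]] && [F r]] && [F s]] && [F true]]]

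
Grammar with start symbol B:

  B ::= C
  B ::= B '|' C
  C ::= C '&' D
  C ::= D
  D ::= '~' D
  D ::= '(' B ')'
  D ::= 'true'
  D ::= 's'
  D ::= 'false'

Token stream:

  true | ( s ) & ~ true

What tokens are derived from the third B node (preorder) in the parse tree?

s

[B [B [C [D true]]] | [C [C [D ( [B [C [D s]]] )]] & [D ~ [D true]]]]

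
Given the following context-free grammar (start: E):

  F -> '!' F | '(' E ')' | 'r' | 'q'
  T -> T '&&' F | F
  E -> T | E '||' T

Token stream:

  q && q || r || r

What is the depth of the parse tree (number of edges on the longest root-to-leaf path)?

[E [E [E [T [T [F q]] && [F q]]] || [T [F r]]] || [T [F r]]]

6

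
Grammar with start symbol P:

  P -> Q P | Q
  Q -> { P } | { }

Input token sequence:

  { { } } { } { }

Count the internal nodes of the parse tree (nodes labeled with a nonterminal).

[P [Q { [P [Q { }]] }] [P [Q { }] [P [Q { }]]]]

8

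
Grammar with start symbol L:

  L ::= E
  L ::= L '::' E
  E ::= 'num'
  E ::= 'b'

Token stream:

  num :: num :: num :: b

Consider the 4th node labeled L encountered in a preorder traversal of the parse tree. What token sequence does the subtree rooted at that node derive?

num

[L [L [L [L [E num]] :: [E num]] :: [E num]] :: [E b]]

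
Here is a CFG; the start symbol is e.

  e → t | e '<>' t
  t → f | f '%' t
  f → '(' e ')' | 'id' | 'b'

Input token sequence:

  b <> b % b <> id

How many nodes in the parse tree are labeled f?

[e [e [e [t [f b]]] <> [t [f b] % [t [f b]]]] <> [t [f id]]]

4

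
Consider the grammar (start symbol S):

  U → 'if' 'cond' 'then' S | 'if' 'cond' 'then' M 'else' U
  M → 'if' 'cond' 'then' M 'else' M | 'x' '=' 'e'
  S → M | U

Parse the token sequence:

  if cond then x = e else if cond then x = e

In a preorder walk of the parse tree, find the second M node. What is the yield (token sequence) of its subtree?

[S [U if cond then [M x = e] else [U if cond then [S [M x = e]]]]]

x = e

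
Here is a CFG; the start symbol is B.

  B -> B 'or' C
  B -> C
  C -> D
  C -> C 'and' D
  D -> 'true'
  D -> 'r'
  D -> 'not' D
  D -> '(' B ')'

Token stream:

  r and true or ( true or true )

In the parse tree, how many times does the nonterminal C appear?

[B [B [C [C [D r]] and [D true]]] or [C [D ( [B [B [C [D true]]] or [C [D true]]] )]]]

5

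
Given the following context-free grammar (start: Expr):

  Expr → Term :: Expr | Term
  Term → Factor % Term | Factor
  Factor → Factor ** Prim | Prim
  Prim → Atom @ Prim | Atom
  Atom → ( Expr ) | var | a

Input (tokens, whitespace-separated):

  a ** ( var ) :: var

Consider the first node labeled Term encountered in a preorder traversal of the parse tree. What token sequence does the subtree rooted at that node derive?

a ** ( var )

[Expr [Term [Factor [Factor [Prim [Atom a]]] ** [Prim [Atom ( [Expr [Term [Factor [Prim [Atom var]]]]] )]]]] :: [Expr [Term [Factor [Prim [Atom var]]]]]]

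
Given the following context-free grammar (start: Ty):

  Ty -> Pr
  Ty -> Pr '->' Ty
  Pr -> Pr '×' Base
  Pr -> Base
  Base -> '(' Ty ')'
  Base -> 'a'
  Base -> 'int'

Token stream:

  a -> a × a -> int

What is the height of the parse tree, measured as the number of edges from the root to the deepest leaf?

[Ty [Pr [Base a]] -> [Ty [Pr [Pr [Base a]] × [Base a]] -> [Ty [Pr [Base int]]]]]

5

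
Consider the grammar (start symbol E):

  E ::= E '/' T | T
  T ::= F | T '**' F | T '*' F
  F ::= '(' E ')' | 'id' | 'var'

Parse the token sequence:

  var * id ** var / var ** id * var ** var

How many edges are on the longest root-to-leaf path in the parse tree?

[E [E [T [T [T [F var]] * [F id]] ** [F var]]] / [T [T [T [T [F var]] ** [F id]] * [F var]] ** [F var]]]

6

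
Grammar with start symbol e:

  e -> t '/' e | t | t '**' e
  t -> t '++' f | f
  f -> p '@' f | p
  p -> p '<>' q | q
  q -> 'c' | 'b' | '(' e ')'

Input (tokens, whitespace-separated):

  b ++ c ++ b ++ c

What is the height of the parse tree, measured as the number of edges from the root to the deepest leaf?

[e [t [t [t [t [f [p [q b]]]] ++ [f [p [q c]]]] ++ [f [p [q b]]]] ++ [f [p [q c]]]]]

8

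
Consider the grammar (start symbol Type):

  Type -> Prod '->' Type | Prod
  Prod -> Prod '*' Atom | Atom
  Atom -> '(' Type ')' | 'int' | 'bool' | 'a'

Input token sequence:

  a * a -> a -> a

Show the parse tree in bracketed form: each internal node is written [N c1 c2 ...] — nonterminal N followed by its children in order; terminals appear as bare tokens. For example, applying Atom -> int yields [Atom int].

Type
Prod -> Type
Prod * Atom -> Type
Atom * Atom -> Type
a * Atom -> Type
a * a -> Type
a * a -> Prod -> Type
a * a -> Atom -> Type
a * a -> a -> Type
a * a -> a -> Prod
a * a -> a -> Atom
a * a -> a -> a

[Type [Prod [Prod [Atom a]] * [Atom a]] -> [Type [Prod [Atom a]] -> [Type [Prod [Atom a]]]]]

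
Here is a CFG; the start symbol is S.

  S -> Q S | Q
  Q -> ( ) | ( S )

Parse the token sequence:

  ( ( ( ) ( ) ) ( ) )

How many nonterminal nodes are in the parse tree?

10

[S [Q ( [S [Q ( [S [Q ( )] [S [Q ( )]]] )] [S [Q ( )]]] )]]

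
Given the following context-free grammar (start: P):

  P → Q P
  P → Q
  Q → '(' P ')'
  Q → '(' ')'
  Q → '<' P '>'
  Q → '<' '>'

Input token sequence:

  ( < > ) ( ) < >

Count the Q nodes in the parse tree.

[P [Q ( [P [Q < >]] )] [P [Q ( )] [P [Q < >]]]]

4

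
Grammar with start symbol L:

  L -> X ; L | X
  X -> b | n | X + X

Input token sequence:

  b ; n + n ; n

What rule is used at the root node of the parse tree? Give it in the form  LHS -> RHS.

L -> X ; L

[L [X b] ; [L [X [X n] + [X n]] ; [L [X n]]]]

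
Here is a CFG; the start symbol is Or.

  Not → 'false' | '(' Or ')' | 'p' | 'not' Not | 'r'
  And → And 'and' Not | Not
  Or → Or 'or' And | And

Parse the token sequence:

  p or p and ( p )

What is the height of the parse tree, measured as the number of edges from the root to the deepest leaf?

[Or [Or [And [Not p]]] or [And [And [Not p]] and [Not ( [Or [And [Not p]]] )]]]

6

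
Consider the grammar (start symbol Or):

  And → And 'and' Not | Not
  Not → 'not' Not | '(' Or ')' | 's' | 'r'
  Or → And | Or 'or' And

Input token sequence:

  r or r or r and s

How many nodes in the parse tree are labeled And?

[Or [Or [Or [And [Not r]]] or [And [Not r]]] or [And [And [Not r]] and [Not s]]]

4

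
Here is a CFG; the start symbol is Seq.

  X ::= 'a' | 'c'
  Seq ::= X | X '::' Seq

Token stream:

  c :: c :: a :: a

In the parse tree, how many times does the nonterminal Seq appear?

4

[Seq [X c] :: [Seq [X c] :: [Seq [X a] :: [Seq [X a]]]]]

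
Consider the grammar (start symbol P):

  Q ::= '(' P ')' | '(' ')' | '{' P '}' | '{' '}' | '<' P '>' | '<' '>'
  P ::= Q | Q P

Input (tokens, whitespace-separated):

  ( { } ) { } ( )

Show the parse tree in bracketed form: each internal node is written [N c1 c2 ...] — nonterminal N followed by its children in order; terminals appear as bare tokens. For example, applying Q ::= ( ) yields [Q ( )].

P
Q P
( P ) P
( Q ) P
( { } ) P
( { } ) Q P
( { } ) { } P
( { } ) { } Q
( { } ) { } ( )

[P [Q ( [P [Q { }]] )] [P [Q { }] [P [Q ( )]]]]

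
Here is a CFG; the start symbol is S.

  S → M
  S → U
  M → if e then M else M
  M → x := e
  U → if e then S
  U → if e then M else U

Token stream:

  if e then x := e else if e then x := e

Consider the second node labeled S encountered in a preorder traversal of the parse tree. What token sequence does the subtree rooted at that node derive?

x := e

[S [U if e then [M x := e] else [U if e then [S [M x := e]]]]]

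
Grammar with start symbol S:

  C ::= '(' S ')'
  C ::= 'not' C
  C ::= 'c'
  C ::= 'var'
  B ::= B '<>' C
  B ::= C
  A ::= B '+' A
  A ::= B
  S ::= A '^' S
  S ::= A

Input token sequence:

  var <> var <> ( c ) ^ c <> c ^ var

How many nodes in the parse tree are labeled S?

[S [A [B [B [B [C var]] <> [C var]] <> [C ( [S [A [B [C c]]]] )]]] ^ [S [A [B [B [C c]] <> [C c]]] ^ [S [A [B [C var]]]]]]

4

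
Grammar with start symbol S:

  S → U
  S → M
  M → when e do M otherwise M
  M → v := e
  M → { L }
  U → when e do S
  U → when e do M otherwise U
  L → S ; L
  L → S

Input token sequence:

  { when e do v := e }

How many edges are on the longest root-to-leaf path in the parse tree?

[S [M { [L [S [U when e do [S [M v := e]]]]] }]]

7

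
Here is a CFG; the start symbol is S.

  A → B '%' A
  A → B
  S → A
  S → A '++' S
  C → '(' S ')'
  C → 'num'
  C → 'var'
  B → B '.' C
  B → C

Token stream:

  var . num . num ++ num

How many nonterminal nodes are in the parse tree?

[S [A [B [B [B [C var]] . [C num]] . [C num]]] ++ [S [A [B [C num]]]]]

12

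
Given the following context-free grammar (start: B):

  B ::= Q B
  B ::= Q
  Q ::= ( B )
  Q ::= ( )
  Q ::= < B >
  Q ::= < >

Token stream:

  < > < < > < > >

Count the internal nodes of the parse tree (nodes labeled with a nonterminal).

8

[B [Q < >] [B [Q < [B [Q < >] [B [Q < >]]] >]]]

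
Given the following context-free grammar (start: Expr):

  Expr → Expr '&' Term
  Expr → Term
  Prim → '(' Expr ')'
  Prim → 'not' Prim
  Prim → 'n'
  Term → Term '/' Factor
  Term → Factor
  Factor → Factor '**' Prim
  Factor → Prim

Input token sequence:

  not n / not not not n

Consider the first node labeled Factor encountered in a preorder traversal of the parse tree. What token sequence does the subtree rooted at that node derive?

[Expr [Term [Term [Factor [Prim not [Prim n]]]] / [Factor [Prim not [Prim not [Prim not [Prim n]]]]]]]

not n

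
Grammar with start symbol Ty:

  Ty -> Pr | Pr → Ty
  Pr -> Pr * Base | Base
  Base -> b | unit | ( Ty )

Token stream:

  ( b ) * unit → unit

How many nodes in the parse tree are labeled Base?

[Ty [Pr [Pr [Base ( [Ty [Pr [Base b]]] )]] * [Base unit]] → [Ty [Pr [Base unit]]]]

4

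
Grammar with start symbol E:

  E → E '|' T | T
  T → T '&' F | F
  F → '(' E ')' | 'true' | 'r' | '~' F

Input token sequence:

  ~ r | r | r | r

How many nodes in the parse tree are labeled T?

4

[E [E [E [E [T [F ~ [F r]]]] | [T [F r]]] | [T [F r]]] | [T [F r]]]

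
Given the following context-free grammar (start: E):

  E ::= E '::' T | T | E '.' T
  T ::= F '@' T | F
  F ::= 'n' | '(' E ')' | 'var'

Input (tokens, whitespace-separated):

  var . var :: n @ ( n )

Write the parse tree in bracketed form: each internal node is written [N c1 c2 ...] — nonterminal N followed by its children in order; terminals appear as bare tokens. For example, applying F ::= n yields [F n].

E
E :: T
E . T :: T
T . T :: T
F . T :: T
var . T :: T
var . F :: T
var . var :: T
var . var :: F @ T
var . var :: n @ T
var . var :: n @ F
var . var :: n @ ( E )
var . var :: n @ ( T )
var . var :: n @ ( F )
var . var :: n @ ( n )

[E [E [E [T [F var]]] . [T [F var]]] :: [T [F n] @ [T [F ( [E [T [F n]]] )]]]]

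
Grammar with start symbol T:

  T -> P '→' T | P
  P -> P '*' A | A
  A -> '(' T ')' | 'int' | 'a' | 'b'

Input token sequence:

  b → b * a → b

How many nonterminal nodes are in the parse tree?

[T [P [A b]] → [T [P [P [A b]] * [A a]] → [T [P [A b]]]]]

11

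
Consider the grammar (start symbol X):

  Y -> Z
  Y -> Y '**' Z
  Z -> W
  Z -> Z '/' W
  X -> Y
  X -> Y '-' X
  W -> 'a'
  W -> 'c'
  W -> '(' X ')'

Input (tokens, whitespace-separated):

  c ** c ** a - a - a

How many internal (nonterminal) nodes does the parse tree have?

[X [Y [Y [Y [Z [W c]]] ** [Z [W c]]] ** [Z [W a]]] - [X [Y [Z [W a]]] - [X [Y [Z [W a]]]]]]

18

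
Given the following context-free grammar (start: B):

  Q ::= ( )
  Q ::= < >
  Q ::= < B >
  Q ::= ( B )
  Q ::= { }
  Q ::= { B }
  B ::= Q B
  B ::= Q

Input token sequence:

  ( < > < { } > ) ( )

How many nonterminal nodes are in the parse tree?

[B [Q ( [B [Q < >] [B [Q < [B [Q { }]] >]]] )] [B [Q ( )]]]

10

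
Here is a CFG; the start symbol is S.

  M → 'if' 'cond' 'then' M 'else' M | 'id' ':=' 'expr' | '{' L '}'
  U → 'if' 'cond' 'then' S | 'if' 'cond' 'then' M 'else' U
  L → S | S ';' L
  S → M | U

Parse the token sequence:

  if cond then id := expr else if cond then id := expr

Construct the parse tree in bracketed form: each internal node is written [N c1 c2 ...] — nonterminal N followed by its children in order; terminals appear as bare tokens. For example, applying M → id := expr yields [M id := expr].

S
U
if cond then M else U
if cond then id := expr else U
if cond then id := expr else if cond then S
if cond then id := expr else if cond then M
if cond then id := expr else if cond then id := expr

[S [U if cond then [M id := expr] else [U if cond then [S [M id := expr]]]]]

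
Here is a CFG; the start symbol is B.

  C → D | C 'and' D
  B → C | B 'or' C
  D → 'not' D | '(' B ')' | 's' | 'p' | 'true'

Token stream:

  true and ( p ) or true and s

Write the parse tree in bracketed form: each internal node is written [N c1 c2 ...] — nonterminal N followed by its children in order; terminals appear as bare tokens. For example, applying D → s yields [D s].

B
B or C
C or C
C and D or C
D and D or C
true and D or C
true and ( B ) or C
true and ( C ) or C
true and ( D ) or C
true and ( p ) or C
true and ( p ) or C and D
true and ( p ) or D and D
true and ( p ) or true and D
true and ( p ) or true and s

[B [B [C [C [D true]] and [D ( [B [C [D p]]] )]]] or [C [C [D true]] and [D s]]]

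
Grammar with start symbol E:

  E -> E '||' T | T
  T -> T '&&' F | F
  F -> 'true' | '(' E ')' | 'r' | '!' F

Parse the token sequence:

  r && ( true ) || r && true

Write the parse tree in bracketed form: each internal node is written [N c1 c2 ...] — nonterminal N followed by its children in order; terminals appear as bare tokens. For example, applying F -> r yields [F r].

[E [E [T [T [F r]] && [F ( [E [T [F true]]] )]]] || [T [T [F r]] && [F true]]]

E
E || T
T || T
T && F || T
F && F || T
r && F || T
r && ( E ) || T
r && ( T ) || T
r && ( F ) || T
r && ( true ) || T
r && ( true ) || T && F
r && ( true ) || F && F
r && ( true ) || r && F
r && ( true ) || r && true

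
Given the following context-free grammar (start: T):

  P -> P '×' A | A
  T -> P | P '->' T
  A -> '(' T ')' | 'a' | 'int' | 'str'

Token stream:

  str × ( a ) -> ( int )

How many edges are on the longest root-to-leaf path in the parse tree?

[T [P [P [A str]] × [A ( [T [P [A a]]] )]] -> [T [P [A ( [T [P [A int]]] )]]]]

7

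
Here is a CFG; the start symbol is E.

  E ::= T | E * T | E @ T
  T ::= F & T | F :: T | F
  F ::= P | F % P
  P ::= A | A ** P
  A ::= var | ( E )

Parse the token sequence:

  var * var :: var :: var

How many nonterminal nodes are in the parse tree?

[E [E [T [F [P [A var]]]]] * [T [F [P [A var]]] :: [T [F [P [A var]]] :: [T [F [P [A var]]]]]]]

18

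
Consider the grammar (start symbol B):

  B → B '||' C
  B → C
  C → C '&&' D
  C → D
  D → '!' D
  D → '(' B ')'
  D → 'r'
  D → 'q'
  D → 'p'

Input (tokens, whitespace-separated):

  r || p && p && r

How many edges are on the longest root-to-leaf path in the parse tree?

5

[B [B [C [D r]]] || [C [C [C [D p]] && [D p]] && [D r]]]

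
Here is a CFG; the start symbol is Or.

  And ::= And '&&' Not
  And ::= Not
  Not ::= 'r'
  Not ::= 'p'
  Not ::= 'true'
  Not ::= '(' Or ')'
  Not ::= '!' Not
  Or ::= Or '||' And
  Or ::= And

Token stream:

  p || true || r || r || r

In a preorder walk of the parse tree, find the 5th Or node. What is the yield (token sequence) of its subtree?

[Or [Or [Or [Or [Or [And [Not p]]] || [And [Not true]]] || [And [Not r]]] || [And [Not r]]] || [And [Not r]]]

p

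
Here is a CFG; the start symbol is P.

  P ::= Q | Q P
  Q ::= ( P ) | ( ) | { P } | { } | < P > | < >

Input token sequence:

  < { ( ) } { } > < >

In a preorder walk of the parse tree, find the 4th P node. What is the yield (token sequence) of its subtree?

[P [Q < [P [Q { [P [Q ( )]] }] [P [Q { }]]] >] [P [Q < >]]]

{ }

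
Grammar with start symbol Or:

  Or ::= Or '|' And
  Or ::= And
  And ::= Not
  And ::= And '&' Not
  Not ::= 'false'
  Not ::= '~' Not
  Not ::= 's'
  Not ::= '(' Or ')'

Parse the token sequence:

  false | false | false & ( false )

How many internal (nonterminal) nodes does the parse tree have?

[Or [Or [Or [And [Not false]]] | [And [Not false]]] | [And [And [Not false]] & [Not ( [Or [And [Not false]]] )]]]

14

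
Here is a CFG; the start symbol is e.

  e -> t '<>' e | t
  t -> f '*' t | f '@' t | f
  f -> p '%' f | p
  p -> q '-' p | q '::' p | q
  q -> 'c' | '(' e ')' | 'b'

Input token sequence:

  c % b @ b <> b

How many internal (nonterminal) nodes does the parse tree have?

17

[e [t [f [p [q c]] % [f [p [q b]]]] @ [t [f [p [q b]]]]] <> [e [t [f [p [q b]]]]]]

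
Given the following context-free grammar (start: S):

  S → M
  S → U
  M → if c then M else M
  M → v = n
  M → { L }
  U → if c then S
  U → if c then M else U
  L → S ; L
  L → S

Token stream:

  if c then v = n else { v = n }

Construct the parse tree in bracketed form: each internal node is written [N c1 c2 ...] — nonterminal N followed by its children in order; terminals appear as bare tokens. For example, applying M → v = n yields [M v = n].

S
M
if c then M else M
if c then v = n else M
if c then v = n else { L }
if c then v = n else { S }
if c then v = n else { M }
if c then v = n else { v = n }

[S [M if c then [M v = n] else [M { [L [S [M v = n]]] }]]]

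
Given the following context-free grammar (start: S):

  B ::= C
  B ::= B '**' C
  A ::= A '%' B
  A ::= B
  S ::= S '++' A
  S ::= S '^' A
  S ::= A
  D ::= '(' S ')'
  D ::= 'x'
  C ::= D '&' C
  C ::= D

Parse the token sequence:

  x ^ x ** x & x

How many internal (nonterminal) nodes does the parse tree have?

15

[S [S [A [B [C [D x]]]]] ^ [A [B [B [C [D x]]] ** [C [D x] & [C [D x]]]]]]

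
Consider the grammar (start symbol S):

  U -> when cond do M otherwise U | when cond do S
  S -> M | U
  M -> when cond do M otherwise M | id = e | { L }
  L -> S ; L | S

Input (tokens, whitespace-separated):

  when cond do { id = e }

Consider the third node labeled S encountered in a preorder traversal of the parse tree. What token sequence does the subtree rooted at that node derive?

id = e

[S [U when cond do [S [M { [L [S [M id = e]]] }]]]]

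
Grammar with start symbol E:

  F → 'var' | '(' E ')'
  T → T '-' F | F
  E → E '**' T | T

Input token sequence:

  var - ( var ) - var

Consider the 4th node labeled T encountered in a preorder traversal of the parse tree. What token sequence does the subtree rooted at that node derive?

[E [T [T [T [F var]] - [F ( [E [T [F var]]] )]] - [F var]]]

var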